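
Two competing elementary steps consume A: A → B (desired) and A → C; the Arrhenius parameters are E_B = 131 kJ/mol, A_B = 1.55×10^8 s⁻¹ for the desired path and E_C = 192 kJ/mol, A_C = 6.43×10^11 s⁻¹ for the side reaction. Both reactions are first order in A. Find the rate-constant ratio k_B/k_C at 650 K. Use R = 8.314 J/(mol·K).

With equal orders, S_{B/C} = k_B/k_C = (A_B/A_C)·exp[(E_C−E_B)/(RT)].
(E_C−E_B)/(RT) = (192−131)×10³/(8.314×650) = 61000/5404 = 11.29.
k_B/k_C = (1.55×10^8/6.43×10^11)·exp(11.29) = 2.411×10^-4 × 79836 = 19.2.

19.2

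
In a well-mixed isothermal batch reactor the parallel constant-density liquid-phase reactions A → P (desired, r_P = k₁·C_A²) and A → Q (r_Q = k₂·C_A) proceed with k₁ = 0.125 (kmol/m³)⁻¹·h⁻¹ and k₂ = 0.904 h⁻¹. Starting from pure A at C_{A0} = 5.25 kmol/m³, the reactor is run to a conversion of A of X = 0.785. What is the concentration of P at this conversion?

1.22 kmol/m³

C_A = C_{A0}(1−X) = 1.129 kmol/m³.
Along a PFR/batch, dC_Q/dC_A = −r_Q/(r_P+r_Q) = −k₂/(k₂+k₁·C_A).
Integrating from C_{A0} to C_A: C_Q = (0.904/0.125)·ln[(0.904+0.125·5.25)/(0.904+0.125·1.13)] = 7.232·ln(1.560/1.045) = 2.898 kmol/m³.
Then C_P = (C_{A0}−C_A) − C_Q = 4.121 − 2.898 = 1.223 kmol/m³.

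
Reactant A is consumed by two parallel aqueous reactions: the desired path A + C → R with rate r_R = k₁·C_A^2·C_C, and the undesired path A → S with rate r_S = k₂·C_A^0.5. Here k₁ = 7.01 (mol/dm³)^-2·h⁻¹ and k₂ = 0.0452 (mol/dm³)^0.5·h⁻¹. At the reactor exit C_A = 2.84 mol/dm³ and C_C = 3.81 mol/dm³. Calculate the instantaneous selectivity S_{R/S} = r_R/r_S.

2828

S_{R/S} = r_R/r_S = (k₁·C_A^2·C_C)/(k₂·C_A^0.5) = (k₁/k₂)·C_A^1.5·C_C.
= (7.01×2.840^2×3.810) / (0.0452×2.840^0.5) = 215.4/0.07617 = 2828.
Since the desired path is higher order in A, keeping C_A high (PFR or concentrated feed) favours R.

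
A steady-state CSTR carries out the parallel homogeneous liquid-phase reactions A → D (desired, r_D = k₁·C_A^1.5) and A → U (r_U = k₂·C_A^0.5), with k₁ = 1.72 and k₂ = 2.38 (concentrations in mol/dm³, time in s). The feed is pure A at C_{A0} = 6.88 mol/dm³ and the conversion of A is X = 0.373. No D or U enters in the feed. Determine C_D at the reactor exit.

Exit C_A = C_{A0}(1−X) = 6.88×0.627 = 4.314 mol/dm³.
A CSTR operates uniformly at the exit composition, giving r_D = 15.41 and r_U = 4.943 (each k·C_A^n at C_A = 4.314).
Fraction of consumed A going to D: r_D/(r_D+r_U) = 0.7571.
C_D = 0.7571·C_{A0}·X = 0.7571×6.88×0.373 = 1.94 mol/dm³.

1.94 mol/dm³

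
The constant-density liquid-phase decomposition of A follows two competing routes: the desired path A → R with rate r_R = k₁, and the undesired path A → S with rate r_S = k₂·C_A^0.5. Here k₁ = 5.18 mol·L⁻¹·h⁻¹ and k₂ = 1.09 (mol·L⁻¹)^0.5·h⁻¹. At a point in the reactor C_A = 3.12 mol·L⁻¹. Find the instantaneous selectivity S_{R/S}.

S_{R/S} = r_R/r_S = (k₁)/(k₂·C_A^0.5) = (k₁/k₂)·C_A^-0.5.
= (5.18) / (1.09×3.120^0.5) = 5.180/1.925 = 2.69.
The undesired path is higher order in A, so low C_A (CSTR or dilute feed) favours R.

2.69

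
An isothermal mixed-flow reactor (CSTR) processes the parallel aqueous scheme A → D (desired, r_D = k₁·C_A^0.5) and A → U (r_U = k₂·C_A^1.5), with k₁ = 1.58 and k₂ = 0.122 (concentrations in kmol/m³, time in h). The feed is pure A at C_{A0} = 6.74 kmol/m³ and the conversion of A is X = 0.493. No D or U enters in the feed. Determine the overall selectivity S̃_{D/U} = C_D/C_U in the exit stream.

3.79

Exit C_A = C_{A0}(1−X) = 6.74×0.507 = 3.417 kmol/m³.
A CSTR operates uniformly at the exit composition, giving r_D = 2.921 and r_U = 0.7707 (each k·C_A^n at C_A = 3.417).
Overall selectivity = C_D/C_U = r_Dτ/(r_Uτ) = r_D/r_U = 3.79.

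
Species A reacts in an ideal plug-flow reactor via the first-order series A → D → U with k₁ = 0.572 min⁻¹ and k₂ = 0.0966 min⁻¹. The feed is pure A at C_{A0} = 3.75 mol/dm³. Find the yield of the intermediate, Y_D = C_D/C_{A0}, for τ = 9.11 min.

0.492

For first-order series with pure A initially, C_D(τ) = k₁C_{A0}/(k₂−k₁)·(e^(−k₁τ) − e^(−k₂τ)).
e^(−k₁τ) = e^(−0.572×9.11) = e^(−5.211) = 0.005457; e^(−k₂τ) = e^(−0.8800) = 0.4148.
C_D = 0.572×3.75/(0.0966−0.572) × (0.005457−0.4148) = (-4.512)×(-0.4093) = 1.847 mol/dm³.
Y_D = C_D/C_{A0} = 1.847/3.75 = 0.492.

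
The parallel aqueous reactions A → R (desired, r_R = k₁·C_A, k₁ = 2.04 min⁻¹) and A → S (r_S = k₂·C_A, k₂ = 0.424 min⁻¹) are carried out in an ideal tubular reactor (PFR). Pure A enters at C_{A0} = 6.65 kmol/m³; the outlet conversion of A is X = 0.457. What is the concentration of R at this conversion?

2.52 kmol/m³

C_A = C_{A0}(1−X) = 3.611 kmol/m³.
Both paths are first order in A, so the instantaneous fraction to R is constant: dC_R/d(−C_A) = k₁/(k₁+k₂) = 0.8279.
C_R = 0.8279·(C_{A0}−C_A) = 0.8279×3.039 = 2.52 kmol/m³.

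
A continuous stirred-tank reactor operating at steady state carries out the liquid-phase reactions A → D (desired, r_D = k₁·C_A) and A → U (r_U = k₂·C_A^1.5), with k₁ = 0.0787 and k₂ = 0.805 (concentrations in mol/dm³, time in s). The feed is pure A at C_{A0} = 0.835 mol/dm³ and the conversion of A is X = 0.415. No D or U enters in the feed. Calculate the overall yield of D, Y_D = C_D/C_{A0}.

Exit C_A = C_{A0}(1−X) = 0.835×0.585 = 0.4885 mol/dm³.
Rates in a CSTR are evaluated at the outlet concentration: r_D = 0.0787×0.4885 = 0.03844, r_U = 0.805×0.4885^1.5 = 0.2748.
Fraction of consumed A going to D: r_D/(r_D+r_U) = 0.1227.
C_D = 0.1227·C_{A0}·X = 0.1227×0.835×0.415 = 0.0425 mol/dm³; Y_D = C_D/C_{A0} = 0.0509.

0.0509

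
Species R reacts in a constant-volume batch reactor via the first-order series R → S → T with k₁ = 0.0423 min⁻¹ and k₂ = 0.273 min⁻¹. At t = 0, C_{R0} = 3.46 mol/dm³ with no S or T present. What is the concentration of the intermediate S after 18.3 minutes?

For first-order series with pure R initially, C_S(t) = k₁C_{R0}/(k₂−k₁)·(e^(−k₁t) − e^(−k₂t)).
e^(−k₁t) = e^(−0.0423×18.3) = e^(−0.7741) = 0.4611; e^(−k₂t) = e^(−4.996) = 0.006766.
C_S = 0.0423×3.46/(0.273−0.0423) × (0.4611−0.006766) = 0.6344×0.4544 = 0.2882 mol/dm³.

0.288 mol/dm³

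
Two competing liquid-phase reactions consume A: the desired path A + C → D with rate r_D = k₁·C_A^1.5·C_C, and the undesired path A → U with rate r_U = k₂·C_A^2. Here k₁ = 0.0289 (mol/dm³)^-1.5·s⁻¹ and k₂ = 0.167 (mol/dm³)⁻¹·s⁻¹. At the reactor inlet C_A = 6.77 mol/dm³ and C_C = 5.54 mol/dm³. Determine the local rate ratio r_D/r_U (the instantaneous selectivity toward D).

0.368

S_{D/U} = r_D/r_U = (k₁·C_A^1.5·C_C)/(k₂·C_A^2) = (k₁/k₂)·C_A^-0.5·C_C.
= (0.0289×6.770^1.5×5.540) / (0.167×6.770^2) = 2.820/7.654 = 0.368.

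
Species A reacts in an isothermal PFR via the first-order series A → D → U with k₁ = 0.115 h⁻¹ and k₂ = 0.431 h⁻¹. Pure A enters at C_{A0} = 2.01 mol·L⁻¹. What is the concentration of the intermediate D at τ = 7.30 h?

0.284 mol·L⁻¹

For first-order series with pure A initially, C_D(τ) = k₁C_{A0}/(k₂−k₁)·(e^(−k₁τ) − e^(−k₂τ)).
e^(−k₁τ) = e^(−0.115×7.30) = e^(−0.8395) = 0.4319; e^(−k₂τ) = e^(−3.146) = 0.04301.
C_D = 0.115×2.01/(0.431−0.115) × (0.4319−0.04301) = 0.7315×0.3889 = 0.2845 mol·L⁻¹.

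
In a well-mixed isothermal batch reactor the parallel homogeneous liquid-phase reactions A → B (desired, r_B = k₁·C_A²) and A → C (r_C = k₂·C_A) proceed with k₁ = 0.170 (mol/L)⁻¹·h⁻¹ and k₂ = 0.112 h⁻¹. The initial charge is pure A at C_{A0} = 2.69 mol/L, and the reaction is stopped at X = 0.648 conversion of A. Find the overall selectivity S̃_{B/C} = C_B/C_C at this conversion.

2.60

C_A = C_{A0}(1−X) = 0.9469 mol/L.
Along a PFR/batch, dC_C/dC_A = −r_C/(r_B+r_C) = −k₂/(k₂+k₁·C_A).
Integrating from C_{A0} to C_A: C_C = (0.112/0.170)·ln[(0.112+0.170·2.69)/(0.112+0.170·0.947)] = 0.6588·ln(0.5693/0.2730) = 0.4843 mol/L.
Then C_B = (C_{A0}−C_A) − C_C = 1.743 − 0.4843 = 1.259 mol/L.
S̃_{B/C} = C_B/C_C = 1.259/0.4843 = 2.60.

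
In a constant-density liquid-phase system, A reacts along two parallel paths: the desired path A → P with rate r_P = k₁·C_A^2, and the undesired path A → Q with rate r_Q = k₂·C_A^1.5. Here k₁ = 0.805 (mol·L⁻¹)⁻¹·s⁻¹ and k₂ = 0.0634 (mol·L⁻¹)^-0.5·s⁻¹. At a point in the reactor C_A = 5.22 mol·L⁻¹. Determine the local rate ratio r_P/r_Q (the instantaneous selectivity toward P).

S_{P/Q} = r_P/r_Q = (k₁·C_A^2)/(k₂·C_A^1.5) = (k₁/k₂)·C_A^0.5.
= (0.805×5.220^2) / (0.0634×5.220^1.5) = 21.93/0.7561 = 29.0.
Since the desired path is higher order in A, keeping C_A high (PFR or concentrated feed) favours P.

29.0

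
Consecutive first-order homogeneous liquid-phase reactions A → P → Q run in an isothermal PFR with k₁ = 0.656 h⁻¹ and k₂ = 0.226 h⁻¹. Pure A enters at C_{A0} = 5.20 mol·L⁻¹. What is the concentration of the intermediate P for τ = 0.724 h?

For first-order series with pure A initially, C_P(τ) = k₁C_{A0}/(k₂−k₁)·(e^(−k₁τ) − e^(−k₂τ)).
e^(−k₁τ) = e^(−0.656×0.724) = e^(−0.4749) = 0.6219; e^(−k₂τ) = e^(−0.1636) = 0.8491.
C_P = 0.656×5.20/(0.226−0.656) × (0.6219−0.8491) = (-7.933)×(-0.2271) = 1.802 mol·L⁻¹.

1.80 mol·L⁻¹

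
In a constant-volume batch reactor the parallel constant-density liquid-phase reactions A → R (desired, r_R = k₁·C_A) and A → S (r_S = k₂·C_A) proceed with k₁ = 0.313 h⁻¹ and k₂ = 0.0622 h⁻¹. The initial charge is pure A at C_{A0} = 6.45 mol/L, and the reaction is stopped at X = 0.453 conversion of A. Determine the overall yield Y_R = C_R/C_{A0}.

C_A = C_{A0}(1−X) = 3.528 mol/L.
Both paths are first order in A, so the instantaneous fraction to R is constant: dC_R/d(−C_A) = k₁/(k₁+k₂) = 0.8342.
C_R = 0.8342·(C_{A0}−C_A) = 0.8342×2.922 = 2.44 mol/L.
Y_R = C_R/C_{A0} = 2.437/6.45 = 0.378.

0.378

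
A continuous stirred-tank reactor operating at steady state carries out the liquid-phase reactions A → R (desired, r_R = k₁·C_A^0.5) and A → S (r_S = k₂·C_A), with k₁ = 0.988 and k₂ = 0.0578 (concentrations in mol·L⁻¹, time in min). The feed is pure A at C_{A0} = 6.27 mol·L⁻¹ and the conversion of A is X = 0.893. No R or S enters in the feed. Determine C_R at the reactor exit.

5.34 mol·L⁻¹

Exit C_A = C_{A0}(1−X) = 6.27×0.107 = 0.6709 mol·L⁻¹.
A CSTR operates uniformly at the exit composition, giving r_R = 0.8092 and r_S = 0.03878 (each k·C_A^n at C_A = 0.6709).
Fraction of consumed A going to R: r_R/(r_R+r_S) = 0.9543.
C_R = 0.9543·C_{A0}·X = 0.9543×6.27×0.893 = 5.34 mol·L⁻¹.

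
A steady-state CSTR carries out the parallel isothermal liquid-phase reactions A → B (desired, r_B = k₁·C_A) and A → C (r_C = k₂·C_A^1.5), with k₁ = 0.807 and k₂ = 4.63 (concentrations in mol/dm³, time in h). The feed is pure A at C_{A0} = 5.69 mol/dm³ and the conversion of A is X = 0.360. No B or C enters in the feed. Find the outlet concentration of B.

0.171 mol/dm³

Exit C_A = C_{A0}(1−X) = 5.69×0.640 = 3.642 mol/dm³.
A CSTR operates uniformly at the exit composition, giving r_B = 2.939 and r_C = 32.18 (each k·C_A^n at C_A = 3.642).
Fraction of consumed A going to B: r_B/(r_B+r_C) = 0.08369.
C_B = 0.08369·C_{A0}·X = 0.08369×5.69×0.360 = 0.171 mol/dm³.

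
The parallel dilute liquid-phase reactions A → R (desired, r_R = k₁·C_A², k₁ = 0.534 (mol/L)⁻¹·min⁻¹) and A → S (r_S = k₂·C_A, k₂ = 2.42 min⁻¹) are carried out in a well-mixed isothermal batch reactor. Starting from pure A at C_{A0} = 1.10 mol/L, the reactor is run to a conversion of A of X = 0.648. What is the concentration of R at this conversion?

0.0995 mol/L

C_A = C_{A0}(1−X) = 0.3872 mol/L.
Along a PFR/batch, dC_S/dC_A = −r_S/(r_R+r_S) = −k₂/(k₂+k₁·C_A).
Integrating from C_{A0} to C_A: C_S = (2.42/0.534)·ln[(2.42+0.534·1.10)/(2.42+0.534·0.387)] = 4.532·ln(3.007/2.627) = 0.6133 mol/L.
Then C_R = (C_{A0}−C_A) − C_S = 0.7128 − 0.6133 = 0.09954 mol/L.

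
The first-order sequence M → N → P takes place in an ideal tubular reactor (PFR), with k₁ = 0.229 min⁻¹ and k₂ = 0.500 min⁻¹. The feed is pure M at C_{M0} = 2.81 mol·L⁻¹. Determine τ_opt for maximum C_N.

2.88 min

The intermediate peaks when r₁ = r₂, i.e. k₁e^(−k₁τ) = k₂e^(−k₂τ), giving τ_opt = ln(k₂/k₁)/(k₂−k₁).
= ln(0.500/0.229)/(0.500−0.229) = ln(2.183)/0.2710 = 0.7809/0.2710 = 2.88 min.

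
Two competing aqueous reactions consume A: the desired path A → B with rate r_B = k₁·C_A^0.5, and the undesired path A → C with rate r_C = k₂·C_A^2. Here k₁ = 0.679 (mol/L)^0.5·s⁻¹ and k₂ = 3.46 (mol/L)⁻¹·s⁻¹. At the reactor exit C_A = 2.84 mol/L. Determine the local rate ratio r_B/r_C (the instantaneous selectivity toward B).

S_{B/C} = r_B/r_C = (k₁·C_A^0.5)/(k₂·C_A^2) = (k₁/k₂)·C_A^-1.5.
= (0.679×2.840^0.5) / (3.46×2.840^2) = 1.144/27.91 = 0.0410.
The undesired path is higher order in A, so low C_A (CSTR or dilute feed) favours B.

0.0410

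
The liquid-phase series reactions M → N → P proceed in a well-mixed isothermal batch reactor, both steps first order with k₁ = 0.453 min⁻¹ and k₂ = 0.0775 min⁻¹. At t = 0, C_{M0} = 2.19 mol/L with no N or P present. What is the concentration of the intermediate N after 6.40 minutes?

Solving the coupled first-order balances gives C_N(t) = [k₁/(k₂−k₁)]·C_{M0}·(e^(−k₁t) − e^(−k₂t)).
e^(−k₁t) = e^(−0.453×6.40) = e^(−2.899) = 0.05507; e^(−k₂t) = e^(−0.4960) = 0.6090.
C_N = 0.453×2.19/(0.0775−0.453) × (0.05507−0.6090) = (-2.642)×(-0.5539) = 1.463 mol/L.

1.46 mol/L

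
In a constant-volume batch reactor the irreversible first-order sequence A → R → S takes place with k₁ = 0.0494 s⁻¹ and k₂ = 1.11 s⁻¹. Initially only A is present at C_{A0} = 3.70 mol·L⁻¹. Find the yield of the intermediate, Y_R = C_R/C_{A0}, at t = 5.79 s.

The intermediate concentration in a first-order A→B→C sequence is C_R = k₁C_{A0}(e^(−k₁t) − e^(−k₂t))/(k₂−k₁).
e^(−k₁t) = e^(−0.0494×5.79) = e^(−0.2860) = 0.7512; e^(−k₂t) = e^(−6.427) = 0.001617.
C_R = 0.0494×3.70/(1.11−0.0494) × (0.7512−0.001617) = 0.1723×0.7496 = 0.1292 mol·L⁻¹.
Y_R = C_R/C_{A0} = 0.1292/3.70 = 0.0349.

0.0349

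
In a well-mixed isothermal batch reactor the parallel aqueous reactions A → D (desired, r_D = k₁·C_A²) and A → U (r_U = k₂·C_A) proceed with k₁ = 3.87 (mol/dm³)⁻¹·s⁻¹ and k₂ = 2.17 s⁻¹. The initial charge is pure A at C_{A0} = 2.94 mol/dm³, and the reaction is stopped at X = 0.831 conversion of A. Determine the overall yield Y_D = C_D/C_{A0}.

0.603

C_A = C_{A0}(1−X) = 0.4969 mol/dm³.
Along a PFR/batch, dC_U/dC_A = −r_U/(r_D+r_U) = −k₂/(k₂+k₁·C_A).
Integrating from C_{A0} to C_A: C_U = (2.17/3.87)·ln[(2.17+3.87·2.94)/(2.17+3.87·0.497)] = 0.5607·ln(13.55/4.093) = 0.6712 mol/dm³.
Then C_D = (C_{A0}−C_A) − C_U = 2.443 − 0.6712 = 1.772 mol/dm³.
Y_D = C_D/C_{A0} = 1.772/2.94 = 0.603.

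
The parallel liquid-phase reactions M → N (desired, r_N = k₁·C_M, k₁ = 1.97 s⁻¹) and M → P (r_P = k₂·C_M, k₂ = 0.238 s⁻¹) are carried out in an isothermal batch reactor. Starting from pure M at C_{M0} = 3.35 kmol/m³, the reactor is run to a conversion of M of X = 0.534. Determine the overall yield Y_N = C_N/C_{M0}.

C_M = C_{M0}(1−X) = 1.561 kmol/m³.
Both paths are first order in M, so the instantaneous fraction to N is constant: dC_N/d(−C_M) = k₁/(k₁+k₂) = 0.8922.
C_N = 0.8922·(C_{M0}−C_M) = 0.8922×1.789 = 1.60 kmol/m³.
Y_N = C_N/C_{M0} = 1.596/3.35 = 0.476.

0.476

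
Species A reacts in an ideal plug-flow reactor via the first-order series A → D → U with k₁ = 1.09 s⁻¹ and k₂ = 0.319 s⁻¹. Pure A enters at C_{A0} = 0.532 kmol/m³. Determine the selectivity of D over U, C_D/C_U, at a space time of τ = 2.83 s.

1.14

Solving the coupled first-order balances gives C_D(τ) = [k₁/(k₂−k₁)]·C_{A0}·(e^(−k₁τ) − e^(−k₂τ)).
e^(−k₁τ) = e^(−1.09×2.83) = e^(−3.085) = 0.04574; e^(−k₂τ) = e^(−0.9028) = 0.4054.
C_D = 1.09×0.532/(0.319−1.09) × (0.04574−0.4054) = (-0.7521)×(-0.3597) = 0.2705 kmol/m³.
C_A = C_{A0}e^(−k₁τ) = 0.02434 kmol/m³, so C_U = C_{A0}−C_A−C_D = 0.2371 kmol/m³; C_D/C_U = 1.14.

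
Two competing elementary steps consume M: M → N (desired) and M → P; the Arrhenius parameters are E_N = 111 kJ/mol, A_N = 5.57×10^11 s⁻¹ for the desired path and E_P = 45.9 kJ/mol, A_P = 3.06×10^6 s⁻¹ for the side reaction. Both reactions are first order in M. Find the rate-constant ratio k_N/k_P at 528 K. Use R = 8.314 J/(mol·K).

0.0660

With equal orders, S_{N/P} = k_N/k_P = (A_N/A_P)·exp[(E_P−E_N)/(RT)].
(E_P−E_N)/(RT) = (45.9−111)×10³/(8.314×528) = -65100/4390 = -14.83.
k_N/k_P = (5.57×10^11/3.06×10^6)·exp(-14.83) = 1.820×10^5 × 3.626×10^-7 = 0.0660.
Since E_N > E_P, raising the temperature improves selectivity toward N.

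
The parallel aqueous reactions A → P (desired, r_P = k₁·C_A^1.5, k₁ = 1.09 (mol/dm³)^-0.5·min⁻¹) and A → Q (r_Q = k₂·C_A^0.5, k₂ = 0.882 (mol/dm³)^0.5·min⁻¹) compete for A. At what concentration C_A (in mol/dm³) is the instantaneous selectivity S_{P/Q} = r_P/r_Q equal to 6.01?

4.86 mol/dm³

S_{P/Q} = (k₁/k₂)·C_A ⇒ C_A = S·k₂/k₁.
= 6.01×0.882/1.09 = 4.86 mol/dm³.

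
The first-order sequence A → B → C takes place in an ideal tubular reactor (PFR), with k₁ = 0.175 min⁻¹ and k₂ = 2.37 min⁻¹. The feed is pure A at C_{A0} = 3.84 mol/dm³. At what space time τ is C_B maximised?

1.19 min

The intermediate peaks when r₁ = r₂, i.e. k₁e^(−k₁τ) = k₂e^(−k₂τ), giving τ_opt = ln(k₂/k₁)/(k₂−k₁).
= ln(2.37/0.175)/(2.37−0.175) = ln(13.54)/2.195 = 2.606/2.195 = 1.19 min.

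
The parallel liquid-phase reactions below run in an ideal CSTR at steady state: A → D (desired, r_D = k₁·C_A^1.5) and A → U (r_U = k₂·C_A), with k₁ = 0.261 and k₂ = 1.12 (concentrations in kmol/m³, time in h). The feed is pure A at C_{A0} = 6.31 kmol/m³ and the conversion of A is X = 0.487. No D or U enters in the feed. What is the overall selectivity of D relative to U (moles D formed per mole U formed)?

Exit C_A = C_{A0}(1−X) = 6.31×0.513 = 3.237 kmol/m³.
In a CSTR the entire volume is at exit conditions, so r_D = 0.261×3.237^1.5 = 1.520 and r_U = 1.12×3.237 = 3.625.
Overall selectivity = C_D/C_U = r_Dτ/(r_Uτ) = r_D/r_U = 0.419.

0.419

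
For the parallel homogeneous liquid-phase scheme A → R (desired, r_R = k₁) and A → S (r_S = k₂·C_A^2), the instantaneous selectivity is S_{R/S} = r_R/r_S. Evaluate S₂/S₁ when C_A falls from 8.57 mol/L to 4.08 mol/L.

4.41

S_{R/S} = (k₁/k₂)·C_A^-2, so S₂/S₁ = (C_{A,2}/C_{A,1})^-2.
= (4.08/8.57)^(-2) = (0.4761)^(-2) = 4.41.
Selectivity toward R rises as C_A falls — low-concentration operation is favoured.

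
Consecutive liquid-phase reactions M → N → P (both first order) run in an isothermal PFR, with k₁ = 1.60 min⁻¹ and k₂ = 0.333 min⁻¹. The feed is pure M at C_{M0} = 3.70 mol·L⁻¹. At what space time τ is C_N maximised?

Setting dC_N/dτ = 0 gives τ_opt = ln(k₂/k₁)/(k₂−k₁).
= ln(0.333/1.60)/(0.333−1.60) = ln(0.2081)/-1.267 = -1.570/-1.267 = 1.24 min.

1.24 min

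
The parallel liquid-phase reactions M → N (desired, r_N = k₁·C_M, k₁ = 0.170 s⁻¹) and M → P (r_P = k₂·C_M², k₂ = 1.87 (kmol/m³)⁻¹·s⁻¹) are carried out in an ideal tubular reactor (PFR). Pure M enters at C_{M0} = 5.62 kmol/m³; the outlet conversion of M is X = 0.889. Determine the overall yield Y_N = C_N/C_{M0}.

C_M = C_{M0}(1−X) = 0.6238 kmol/m³.
Along a PFR/batch, dC_N/dC_M = −r_N/(r_N+r_P) = −k₁/(k₁+k₂·C_M).
Integrating from C_{M0} to C_M: C_N = (0.170/1.87)·ln[(0.170+1.87·5.62)/(0.170+1.87·0.624)] = 0.09091·ln(10.68/1.337) = 0.1889 kmol/m³.
Y_N = C_N/C_{M0} = 0.1889/5.62 = 0.0336.

0.0336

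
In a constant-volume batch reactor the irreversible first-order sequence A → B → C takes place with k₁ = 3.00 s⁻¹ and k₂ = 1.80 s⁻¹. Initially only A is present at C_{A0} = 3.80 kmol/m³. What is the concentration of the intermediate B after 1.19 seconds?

0.848 kmol/m³

Solving the coupled first-order balances gives C_B(t) = [k₁/(k₂−k₁)]·C_{A0}·(e^(−k₁t) − e^(−k₂t)).
e^(−k₁t) = e^(−3.00×1.19) = e^(−3.570) = 0.02816; e^(−k₂t) = e^(−2.142) = 0.1174.
C_B = 3.00×3.80/(1.80−3.00) × (0.02816−0.1174) = (-9.500)×(-0.08926) = 0.8480 kmol/m³.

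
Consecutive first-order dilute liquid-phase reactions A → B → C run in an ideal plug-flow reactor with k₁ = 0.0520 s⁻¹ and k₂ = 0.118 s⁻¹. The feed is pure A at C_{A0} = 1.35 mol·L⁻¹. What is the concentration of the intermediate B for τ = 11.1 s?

The intermediate concentration in a first-order A→B→C sequence is C_B = k₁C_{A0}(e^(−k₁τ) − e^(−k₂τ))/(k₂−k₁).
e^(−k₁τ) = e^(−0.0520×11.1) = e^(−0.5772) = 0.5615; e^(−k₂τ) = e^(−1.310) = 0.2699.
C_B = 0.0520×1.35/(0.118−0.0520) × (0.5615−0.2699) = 1.064×0.2916 = 0.3102 mol·L⁻¹.

0.310 mol·L⁻¹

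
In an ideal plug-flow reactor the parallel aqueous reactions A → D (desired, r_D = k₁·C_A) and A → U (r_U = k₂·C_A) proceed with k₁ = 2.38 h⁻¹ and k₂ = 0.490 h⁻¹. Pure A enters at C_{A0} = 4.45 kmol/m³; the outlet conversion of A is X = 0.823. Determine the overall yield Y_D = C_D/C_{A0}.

0.682

C_A = C_{A0}(1−X) = 0.7877 kmol/m³.
Both paths are first order in A, so the instantaneous fraction to D is constant: dC_D/d(−C_A) = k₁/(k₁+k₂) = 0.8293.
C_D = 0.8293·(C_{A0}−C_A) = 0.8293×3.662 = 3.04 kmol/m³.
Y_D = C_D/C_{A0} = 3.037/4.45 = 0.682.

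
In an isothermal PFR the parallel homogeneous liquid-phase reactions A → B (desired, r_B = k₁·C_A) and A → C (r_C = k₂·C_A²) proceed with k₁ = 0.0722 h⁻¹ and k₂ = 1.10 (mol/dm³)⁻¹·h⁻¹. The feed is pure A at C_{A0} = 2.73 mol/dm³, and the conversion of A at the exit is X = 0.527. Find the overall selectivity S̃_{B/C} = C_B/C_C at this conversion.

C_A = C_{A0}(1−X) = 1.291 mol/dm³.
Along a PFR/batch, dC_B/dC_A = −r_B/(r_B+r_C) = −k₁/(k₁+k₂·C_A).
Integrating from C_{A0} to C_A: C_B = (0.0722/1.10)·ln[(0.0722+1.10·2.73)/(0.0722+1.10·1.29)] = 0.06564·ln(3.075/1.493) = 0.04744 mol/dm³.
C_C = (C_{A0}−C_A)−C_B = 1.391 mol/dm³; S̃_{B/C} = 0.04744/1.391 = 0.0341.

0.0341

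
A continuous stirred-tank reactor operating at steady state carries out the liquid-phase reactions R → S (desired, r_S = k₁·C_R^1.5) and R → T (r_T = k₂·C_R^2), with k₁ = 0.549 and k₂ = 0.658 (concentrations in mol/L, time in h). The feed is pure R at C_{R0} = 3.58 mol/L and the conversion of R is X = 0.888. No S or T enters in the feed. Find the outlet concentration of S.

Exit C_R = C_{R0}(1−X) = 3.58×0.112 = 0.4010 mol/L.
Rates in a CSTR are evaluated at the outlet concentration: r_S = 0.549×0.4010^1.5 = 0.1394, r_T = 0.658×0.4010^2 = 0.1058.
Fraction of consumed R going to S: r_S/(r_S+r_T) = 0.5685.
C_S = 0.5685·C_{R0}·X = 0.5685×3.58×0.888 = 1.81 mol/L.

1.81 mol/L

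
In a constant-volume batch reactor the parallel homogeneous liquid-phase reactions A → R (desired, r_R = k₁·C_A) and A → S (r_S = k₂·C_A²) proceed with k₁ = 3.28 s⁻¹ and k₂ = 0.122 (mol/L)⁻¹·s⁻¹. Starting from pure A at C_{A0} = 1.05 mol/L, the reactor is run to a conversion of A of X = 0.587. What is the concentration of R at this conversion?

0.600 mol/L

C_A = C_{A0}(1−X) = 0.4337 mol/L.
Along a PFR/batch, dC_R/dC_A = −r_R/(r_R+r_S) = −k₁/(k₁+k₂·C_A).
Integrating from C_{A0} to C_A: C_R = (3.28/0.122)·ln[(3.28+0.122·1.05)/(3.28+0.122·0.434)] = 26.89·ln(3.408/3.333) = 0.5998 mol/L.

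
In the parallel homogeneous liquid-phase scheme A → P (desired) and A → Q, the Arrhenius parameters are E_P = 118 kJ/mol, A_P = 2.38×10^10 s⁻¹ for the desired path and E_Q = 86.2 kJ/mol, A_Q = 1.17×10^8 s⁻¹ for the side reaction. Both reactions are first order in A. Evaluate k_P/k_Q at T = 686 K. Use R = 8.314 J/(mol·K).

Since both paths have the same order in A, the concentration cancels and S_{P/Q} = k_P/k_Q = (A_P/A_Q)·exp[(E_Q−E_P)/(RT)].
(E_Q−E_P)/(RT) = (86.2−118)×10³/(8.314×686) = -31800/5703 = -5.576.
k_P/k_Q = (2.38×10^10/1.17×10^8)·exp(-5.576) = 203.4 × 0.003789 = 0.771.
Since E_P > E_Q, raising the temperature improves selectivity toward P.

0.771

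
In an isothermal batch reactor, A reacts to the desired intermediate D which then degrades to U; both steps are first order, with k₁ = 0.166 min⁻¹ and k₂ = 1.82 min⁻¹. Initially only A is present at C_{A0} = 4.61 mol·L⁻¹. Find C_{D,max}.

Evaluating C_D at t_opt = ln(k₂/k₁)/(k₂−k₁) gives C_{D,max}/C_{A0} = (k₁/k₂)^[k₂/(k₂−k₁)].
= (0.166/1.82)^(1.82/(1.82−0.166)) = (0.09121)^(1.100) = 0.07172.
C_{D,max} = 0.07172×4.61 = 0.331 mol·L⁻¹.

0.331 mol·L⁻¹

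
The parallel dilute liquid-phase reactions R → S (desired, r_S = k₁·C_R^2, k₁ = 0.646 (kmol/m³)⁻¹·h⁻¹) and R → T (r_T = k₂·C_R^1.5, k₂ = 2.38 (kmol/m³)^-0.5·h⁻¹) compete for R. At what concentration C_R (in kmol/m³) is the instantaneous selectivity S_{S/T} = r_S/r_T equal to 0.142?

0.274 kmol/m³

S_{S/T} = (k₁/k₂)·C_R^0.5 ⇒ C_R = (S·k₂/k₁)^(2).
= (0.142×2.38/0.646)^(2) = (0.5232)^(2) = 0.274 kmol/m³.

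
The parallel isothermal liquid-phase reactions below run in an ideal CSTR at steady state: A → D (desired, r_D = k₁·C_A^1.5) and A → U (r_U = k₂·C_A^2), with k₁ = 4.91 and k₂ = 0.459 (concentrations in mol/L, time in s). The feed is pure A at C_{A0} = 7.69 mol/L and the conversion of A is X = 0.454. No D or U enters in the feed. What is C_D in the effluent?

Exit C_A = C_{A0}(1−X) = 7.69×0.546 = 4.199 mol/L.
A CSTR operates uniformly at the exit composition, giving r_D = 42.24 and r_U = 8.092 (each k·C_A^n at C_A = 4.199).
Fraction of consumed A going to D: r_D/(r_D+r_U) = 0.8392.
C_D = 0.8392·C_{A0}·X = 0.8392×7.69×0.454 = 2.93 mol/L.

2.93 mol/L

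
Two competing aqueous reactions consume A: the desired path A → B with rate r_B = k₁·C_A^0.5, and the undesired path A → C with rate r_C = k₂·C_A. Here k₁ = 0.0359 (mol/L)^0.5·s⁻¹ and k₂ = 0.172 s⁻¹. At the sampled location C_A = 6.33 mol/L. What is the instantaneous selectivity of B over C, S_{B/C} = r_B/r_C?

S_{B/C} = r_B/r_C = (k₁·C_A^0.5)/(k₂·C_A) = (k₁/k₂)·C_A^-0.5.
= (0.0359×6.330^0.5) / (0.172×6.330) = 0.09032/1.089 = 0.0830.
The undesired path is higher order in A, so low C_A (CSTR or dilute feed) favours B.

0.0830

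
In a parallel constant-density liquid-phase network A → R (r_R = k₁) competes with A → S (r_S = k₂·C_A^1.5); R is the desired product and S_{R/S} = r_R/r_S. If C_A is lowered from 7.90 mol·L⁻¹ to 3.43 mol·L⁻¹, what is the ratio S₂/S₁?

S_{R/S} = (k₁/k₂)·C_A^-1.5, so S₂/S₁ = (C_{A,2}/C_{A,1})^-1.5.
= (3.43/7.90)^(-1.5) = (0.4342)^(-1.5) = 3.50.
Selectivity toward R rises as C_A falls — low-concentration operation is favoured.

3.50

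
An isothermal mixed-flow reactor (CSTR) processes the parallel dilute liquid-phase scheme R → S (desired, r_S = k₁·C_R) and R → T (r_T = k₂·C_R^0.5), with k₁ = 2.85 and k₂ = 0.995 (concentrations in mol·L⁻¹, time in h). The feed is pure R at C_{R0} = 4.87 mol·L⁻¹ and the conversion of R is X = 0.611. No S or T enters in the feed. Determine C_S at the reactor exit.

2.37 mol·L⁻¹

Exit C_R = C_{R0}(1−X) = 4.87×0.389 = 1.894 mol·L⁻¹.
A CSTR operates uniformly at the exit composition, giving r_S = 5.399 and r_T = 1.370 (each k·C_R^n at C_R = 1.894).
Fraction of consumed R going to S: r_S/(r_S+r_T) = 0.7977.
C_S = 0.7977·C_{R0}·X = 0.7977×4.87×0.611 = 2.37 mol·L⁻¹.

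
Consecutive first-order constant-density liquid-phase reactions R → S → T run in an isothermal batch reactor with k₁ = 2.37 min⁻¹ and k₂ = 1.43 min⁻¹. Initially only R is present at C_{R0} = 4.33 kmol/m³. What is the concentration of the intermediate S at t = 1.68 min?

0.784 kmol/m³

For first-order series with pure R initially, C_S(t) = k₁C_{R0}/(k₂−k₁)·(e^(−k₁t) − e^(−k₂t)).
e^(−k₁t) = e^(−2.37×1.68) = e^(−3.982) = 0.01866; e^(−k₂t) = e^(−2.402) = 0.09050.
C_S = 2.37×4.33/(1.43−2.37) × (0.01866−0.09050) = (-10.92)×(-0.07184) = 0.7843 kmol/m³.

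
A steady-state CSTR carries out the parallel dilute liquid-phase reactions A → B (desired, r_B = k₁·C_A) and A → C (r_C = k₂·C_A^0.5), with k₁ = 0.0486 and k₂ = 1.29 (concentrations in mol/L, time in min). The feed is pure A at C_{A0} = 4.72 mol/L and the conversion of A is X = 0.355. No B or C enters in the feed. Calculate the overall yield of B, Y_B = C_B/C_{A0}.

Exit C_A = C_{A0}(1−X) = 4.72×0.645 = 3.044 mol/L.
A CSTR operates uniformly at the exit composition, giving r_B = 0.1480 and r_C = 2.251 (each k·C_A^n at C_A = 3.044).
Fraction of consumed A going to B: r_B/(r_B+r_C) = 0.06168.
C_B = 0.06168·C_{A0}·X = 0.06168×4.72×0.355 = 0.103 mol/L; Y_B = C_B/C_{A0} = 0.0219.

0.0219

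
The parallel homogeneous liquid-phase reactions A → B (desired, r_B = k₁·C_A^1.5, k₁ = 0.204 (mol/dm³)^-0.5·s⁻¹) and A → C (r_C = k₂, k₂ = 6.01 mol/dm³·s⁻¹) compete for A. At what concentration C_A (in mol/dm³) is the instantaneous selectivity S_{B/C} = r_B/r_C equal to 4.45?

S_{B/C} = (k₁/k₂)·C_A^1.5 ⇒ C_A = (S·k₂/k₁)^(1/1.5).
= (4.45×6.01/0.204)^(0.6667) = (131.1)^(0.6667) = 25.8 mol/dm³.

25.8 mol/dm³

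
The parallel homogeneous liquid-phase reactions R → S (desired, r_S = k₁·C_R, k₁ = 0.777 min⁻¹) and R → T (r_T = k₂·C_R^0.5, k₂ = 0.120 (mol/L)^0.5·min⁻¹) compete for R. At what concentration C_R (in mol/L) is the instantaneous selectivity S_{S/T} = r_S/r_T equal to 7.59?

1.37 mol/L

S_{S/T} = (k₁/k₂)·C_R^0.5 ⇒ C_R = (S·k₂/k₁)^(2).
= (7.59×0.120/0.777)^(2) = (1.172)^(2) = 1.37 mol/L.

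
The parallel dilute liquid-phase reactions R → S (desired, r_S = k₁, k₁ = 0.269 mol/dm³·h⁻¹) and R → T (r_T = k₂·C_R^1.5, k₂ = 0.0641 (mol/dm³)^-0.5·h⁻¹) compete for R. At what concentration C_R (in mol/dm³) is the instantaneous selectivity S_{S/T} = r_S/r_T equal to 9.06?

S_{S/T} = (k₁/k₂)·C_R^-1.5 ⇒ C_R = (S·k₂/k₁)^(1/(-1.5)).
= (9.06×0.0641/0.269)^(-0.6667) = (2.159)^(-0.6667) = 0.599 mol/dm³.

0.599 mol/dm³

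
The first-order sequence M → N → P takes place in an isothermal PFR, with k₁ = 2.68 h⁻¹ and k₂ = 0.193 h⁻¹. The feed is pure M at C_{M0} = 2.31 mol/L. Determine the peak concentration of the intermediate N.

Evaluating C_N at τ_opt = ln(k₂/k₁)/(k₂−k₁) gives C_{N,max}/C_{M0} = (k₁/k₂)^[k₂/(k₂−k₁)].
= (2.68/0.193)^(0.193/(0.193−2.68)) = (13.89)^(-0.07760) = 0.8153.
C_{N,max} = 0.8153×2.31 = 1.88 mol/L.

1.88 mol/L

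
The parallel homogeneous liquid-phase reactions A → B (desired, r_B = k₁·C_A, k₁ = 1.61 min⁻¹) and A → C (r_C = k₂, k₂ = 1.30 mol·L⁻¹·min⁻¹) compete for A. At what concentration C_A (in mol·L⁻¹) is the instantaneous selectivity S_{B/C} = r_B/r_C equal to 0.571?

0.461 mol·L⁻¹

S_{B/C} = (k₁/k₂)·C_A ⇒ C_A = S·k₂/k₁.
= 0.571×1.30/1.61 = 0.461 mol·L⁻¹.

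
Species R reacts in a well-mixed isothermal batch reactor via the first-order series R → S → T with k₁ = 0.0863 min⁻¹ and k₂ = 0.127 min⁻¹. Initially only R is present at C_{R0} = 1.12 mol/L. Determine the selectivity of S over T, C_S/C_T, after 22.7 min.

Solving the coupled first-order balances gives C_S(t) = [k₁/(k₂−k₁)]·C_{R0}·(e^(−k₁t) − e^(−k₂t)).
e^(−k₁t) = e^(−0.0863×22.7) = e^(−1.959) = 0.1410; e^(−k₂t) = e^(−2.883) = 0.05597.
C_S = 0.0863×1.12/(0.127−0.0863) × (0.1410−0.05597) = 2.375×0.08503 = 0.2019 mol/L.
C_R = C_{R0}e^(−k₁t) = 0.1579 mol/L, so C_T = C_{R0}−C_R−C_S = 0.7602 mol/L; C_S/C_T = 0.266.

0.266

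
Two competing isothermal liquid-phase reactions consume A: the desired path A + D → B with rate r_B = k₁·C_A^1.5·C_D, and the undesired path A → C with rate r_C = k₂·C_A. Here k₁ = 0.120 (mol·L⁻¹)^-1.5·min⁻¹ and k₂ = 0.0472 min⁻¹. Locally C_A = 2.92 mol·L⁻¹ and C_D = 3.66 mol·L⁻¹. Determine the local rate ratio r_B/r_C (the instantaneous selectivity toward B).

S_{B/C} = r_B/r_C = (k₁·C_A^1.5·C_D)/(k₂·C_A) = (k₁/k₂)·C_A^0.5·C_D.
= (0.120×2.920^1.5×3.660) / (0.0472×2.920) = 2.191/0.1378 = 15.9.
Since the desired path is higher order in A, keeping C_A high (PFR or concentrated feed) favours B.

15.9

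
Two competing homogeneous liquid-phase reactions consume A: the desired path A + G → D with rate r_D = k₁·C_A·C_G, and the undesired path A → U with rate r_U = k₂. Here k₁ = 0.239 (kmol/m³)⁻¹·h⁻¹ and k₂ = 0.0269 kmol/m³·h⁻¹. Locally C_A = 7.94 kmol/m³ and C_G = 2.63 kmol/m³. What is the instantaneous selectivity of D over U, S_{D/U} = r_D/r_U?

S_{D/U} = r_D/r_U = (k₁·C_A·C_G)/(k₂) = (k₁/k₂)·C_A·C_G.
= (0.239×7.940×2.630) / (0.0269) = 4.991/0.02690 = 186.
Since the desired path is higher order in A, keeping C_A high (PFR or concentrated feed) favours D.

186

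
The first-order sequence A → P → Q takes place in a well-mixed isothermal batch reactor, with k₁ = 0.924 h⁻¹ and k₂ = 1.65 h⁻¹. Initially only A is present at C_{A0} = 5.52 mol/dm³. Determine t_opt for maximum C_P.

For first-order series the maximum of C_P occurs at t_opt = ln(k₂/k₁)/(k₂−k₁).
= ln(1.65/0.924)/(1.65−0.924) = ln(1.786)/0.7260 = 0.5798/0.7260 = 0.799 h.

0.799 h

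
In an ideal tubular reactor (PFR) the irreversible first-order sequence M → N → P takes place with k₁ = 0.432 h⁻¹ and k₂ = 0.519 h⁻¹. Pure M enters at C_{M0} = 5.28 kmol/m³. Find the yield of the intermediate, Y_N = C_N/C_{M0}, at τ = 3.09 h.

For first-order series with pure M initially, C_N(τ) = k₁C_{M0}/(k₂−k₁)·(e^(−k₁τ) − e^(−k₂τ)).
e^(−k₁τ) = e^(−0.432×3.09) = e^(−1.335) = 0.2632; e^(−k₂τ) = e^(−1.604) = 0.2011.
C_N = 0.432×5.28/(0.519−0.432) × (0.2632−0.2011) = 26.22×0.06204 = 1.627 kmol/m³.
Y_N = C_N/C_{M0} = 1.627/5.28 = 0.308.

0.308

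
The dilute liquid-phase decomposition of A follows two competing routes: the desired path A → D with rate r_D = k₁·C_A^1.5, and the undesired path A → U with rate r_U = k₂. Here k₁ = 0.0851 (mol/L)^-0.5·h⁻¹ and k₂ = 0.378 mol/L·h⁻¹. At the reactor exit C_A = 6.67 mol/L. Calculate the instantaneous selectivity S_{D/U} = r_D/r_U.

S_{D/U} = r_D/r_U = (k₁·C_A^1.5)/(k₂) = (k₁/k₂)·C_A^1.5.
= (0.0851×6.670^1.5) / (0.378) = 1.466/0.3780 = 3.88.

3.88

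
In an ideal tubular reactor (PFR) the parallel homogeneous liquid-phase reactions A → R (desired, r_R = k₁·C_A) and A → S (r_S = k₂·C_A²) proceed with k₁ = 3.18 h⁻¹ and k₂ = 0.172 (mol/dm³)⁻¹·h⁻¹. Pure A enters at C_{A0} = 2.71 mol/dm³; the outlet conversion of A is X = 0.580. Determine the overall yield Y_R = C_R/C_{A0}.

C_A = C_{A0}(1−X) = 1.138 mol/dm³.
Along a PFR/batch, dC_R/dC_A = −r_R/(r_R+r_S) = −k₁/(k₁+k₂·C_A).
Integrating from C_{A0} to C_A: C_R = (3.18/0.172)·ln[(3.18+0.172·2.71)/(3.18+0.172·1.14)] = 18.49·ln(3.646/3.376) = 1.424 mol/dm³.
Y_R = C_R/C_{A0} = 1.424/2.71 = 0.526.

0.526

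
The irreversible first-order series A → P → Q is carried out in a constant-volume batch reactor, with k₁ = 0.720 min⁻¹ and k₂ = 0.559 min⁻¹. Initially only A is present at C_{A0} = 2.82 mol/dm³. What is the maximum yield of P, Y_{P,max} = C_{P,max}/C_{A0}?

At the optimum, C_{P,max}/C_{A0} = (k₁/k₂)^[k₂/(k₂−k₁)].
= (0.720/0.559)^(0.559/(0.559−0.720)) = (1.288)^(-3.472) = 0.4153.

0.415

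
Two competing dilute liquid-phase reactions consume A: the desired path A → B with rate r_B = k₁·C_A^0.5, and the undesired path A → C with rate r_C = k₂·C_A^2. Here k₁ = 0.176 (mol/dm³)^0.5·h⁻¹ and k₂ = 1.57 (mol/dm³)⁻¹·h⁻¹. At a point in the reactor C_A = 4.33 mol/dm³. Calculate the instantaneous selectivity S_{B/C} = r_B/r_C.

S_{B/C} = r_B/r_C = (k₁·C_A^0.5)/(k₂·C_A^2) = (k₁/k₂)·C_A^-1.5.
= (0.176×4.330^0.5) / (1.57×4.330^2) = 0.3662/29.44 = 0.0124.
The undesired path is higher order in A, so low C_A (CSTR or dilute feed) favours B.

0.0124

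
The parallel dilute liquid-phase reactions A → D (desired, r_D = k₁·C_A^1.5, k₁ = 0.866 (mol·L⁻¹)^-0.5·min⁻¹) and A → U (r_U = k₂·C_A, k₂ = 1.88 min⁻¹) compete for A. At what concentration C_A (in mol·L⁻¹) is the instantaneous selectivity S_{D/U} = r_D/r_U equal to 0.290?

0.396 mol·L⁻¹

S_{D/U} = (k₁/k₂)·C_A^0.5 ⇒ C_A = (S·k₂/k₁)^(2).
= (0.290×1.88/0.866)^(2) = (0.6296)^(2) = 0.396 mol·L⁻¹.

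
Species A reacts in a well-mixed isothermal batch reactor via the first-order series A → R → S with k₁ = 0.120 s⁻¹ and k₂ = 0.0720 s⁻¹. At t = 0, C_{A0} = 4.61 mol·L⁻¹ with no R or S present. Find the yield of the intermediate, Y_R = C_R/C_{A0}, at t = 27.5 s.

Solving the coupled first-order balances gives C_R(t) = [k₁/(k₂−k₁)]·C_{A0}·(e^(−k₁t) − e^(−k₂t)).
e^(−k₁t) = e^(−0.120×27.5) = e^(−3.300) = 0.03688; e^(−k₂t) = e^(−1.980) = 0.1381.
C_R = 0.120×4.61/(0.0720−0.120) × (0.03688−0.1381) = (-11.53)×(-0.1012) = 1.166 mol·L⁻¹.
Y_R = C_R/C_{A0} = 1.166/4.61 = 0.253.

0.253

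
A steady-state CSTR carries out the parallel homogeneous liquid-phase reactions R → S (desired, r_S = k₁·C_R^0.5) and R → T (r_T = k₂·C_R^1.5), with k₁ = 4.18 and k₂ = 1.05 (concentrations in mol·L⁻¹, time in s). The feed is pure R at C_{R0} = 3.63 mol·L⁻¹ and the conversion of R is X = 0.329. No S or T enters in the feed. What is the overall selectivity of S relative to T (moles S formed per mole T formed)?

1.63

Exit C_R = C_{R0}(1−X) = 3.63×0.671 = 2.436 mol·L⁻¹.
A CSTR operates uniformly at the exit composition, giving r_S = 6.524 and r_T = 3.991 (each k·C_R^n at C_R = 2.436).
Overall selectivity = C_S/C_T = r_Sτ/(r_Tτ) = r_S/r_T = 1.63.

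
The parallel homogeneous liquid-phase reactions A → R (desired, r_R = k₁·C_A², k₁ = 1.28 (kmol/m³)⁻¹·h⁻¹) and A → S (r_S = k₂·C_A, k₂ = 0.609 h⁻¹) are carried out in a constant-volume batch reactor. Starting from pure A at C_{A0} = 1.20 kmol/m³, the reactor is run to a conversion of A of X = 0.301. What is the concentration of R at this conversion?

0.246 kmol/m³

C_A = C_{A0}(1−X) = 0.8388 kmol/m³.
Along a PFR/batch, dC_S/dC_A = −r_S/(r_R+r_S) = −k₂/(k₂+k₁·C_A).
Integrating from C_{A0} to C_A: C_S = (0.609/1.28)·ln[(0.609+1.28·1.20)/(0.609+1.28·0.839)] = 0.4758·ln(2.145/1.683) = 0.1155 kmol/m³.
Then C_R = (C_{A0}−C_A) − C_S = 0.3612 − 0.1155 = 0.2457 kmol/m³.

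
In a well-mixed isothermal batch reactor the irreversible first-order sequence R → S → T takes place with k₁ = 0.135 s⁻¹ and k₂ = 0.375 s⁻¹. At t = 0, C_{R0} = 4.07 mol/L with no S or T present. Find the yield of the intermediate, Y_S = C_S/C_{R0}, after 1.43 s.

0.135

Solving the coupled first-order balances gives C_S(t) = [k₁/(k₂−k₁)]·C_{R0}·(e^(−k₁t) − e^(−k₂t)).
e^(−k₁t) = e^(−0.135×1.43) = e^(−0.1930) = 0.8244; e^(−k₂t) = e^(−0.5363) = 0.5849.
C_S = 0.135×4.07/(0.375−0.135) × (0.8244−0.5849) = 2.289×0.2395 = 0.5483 mol/L.
Y_S = C_S/C_{R0} = 0.5483/4.07 = 0.135.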